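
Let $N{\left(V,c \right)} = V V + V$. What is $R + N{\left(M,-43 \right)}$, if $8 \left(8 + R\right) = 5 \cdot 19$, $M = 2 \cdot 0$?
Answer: $\frac{31}{8} \approx 3.875$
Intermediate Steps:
$M = 0$
$R = \frac{31}{8}$ ($R = -8 + \frac{5 \cdot 19}{8} = -8 + \frac{1}{8} \cdot 95 = -8 + \frac{95}{8} = \frac{31}{8} \approx 3.875$)
$N{\left(V,c \right)} = V + V^{2}$ ($N{\left(V,c \right)} = V^{2} + V = V + V^{2}$)
$R + N{\left(M,-43 \right)} = \frac{31}{8} + 0 \left(1 + 0\right) = \frac{31}{8} + 0 \cdot 1 = \frac{31}{8} + 0 = \frac{31}{8}$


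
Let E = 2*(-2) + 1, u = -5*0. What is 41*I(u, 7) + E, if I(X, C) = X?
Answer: -3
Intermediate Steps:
u = 0
E = -3 (E = -4 + 1 = -3)
41*I(u, 7) + E = 41*0 - 3 = 0 - 3 = -3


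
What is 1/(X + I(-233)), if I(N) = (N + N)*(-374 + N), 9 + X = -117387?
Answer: 1/165466 ≈ 6.0435e-6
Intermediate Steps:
X = -117396 (X = -9 - 117387 = -117396)
I(N) = 2*N*(-374 + N) (I(N) = (2*N)*(-374 + N) = 2*N*(-374 + N))
1/(X + I(-233)) = 1/(-117396 + 2*(-233)*(-374 - 233)) = 1/(-117396 + 2*(-233)*(-607)) = 1/(-117396 + 282862) = 1/165466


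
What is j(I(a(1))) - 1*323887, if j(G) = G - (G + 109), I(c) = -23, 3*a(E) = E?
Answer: -323996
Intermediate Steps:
a(E) = E/3
j(G) = -109 (j(G) = G - (109 + G) = G + (-109 - G) = -109)
j(I(a(1))) - 1*323887 = -109 - 1*323887 = -109 - 323887 = -323996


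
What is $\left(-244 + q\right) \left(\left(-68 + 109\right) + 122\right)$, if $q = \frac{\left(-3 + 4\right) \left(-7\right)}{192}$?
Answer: $- \frac{7637365}{192} \approx -39778.0$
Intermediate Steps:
$q = - \frac{7}{192}$ ($q = 1 \left(-7\right) \frac{1}{192} = \left(-7\right) \frac{1}{192} = - \frac{7}{192} \approx -0.036458$)
$\left(-244 + q\right) \left(\left(-68 + 109\right) + 122\right) = \left(-244 - \frac{7}{192}\right) \left(\left(-68 + 109\right) + 122\right) = - \frac{46855 \left(41 + 122\right)}{192} = \left(- \frac{46855}{192}\right) 163 = - \frac{7637365}{192}$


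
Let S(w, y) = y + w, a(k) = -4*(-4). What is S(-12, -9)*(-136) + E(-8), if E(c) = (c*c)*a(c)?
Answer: 3880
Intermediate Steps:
a(k) = 16
S(w, y) = w + y
E(c) = 16*c**2 (E(c) = (c*c)*16 = c**2*16 = 16*c**2)
S(-12, -9)*(-136) + E(-8) = (-12 - 9)*(-136) + 16*(-8)**2 = -21*(-136) + 16*64 = 2856 + 1024 = 3880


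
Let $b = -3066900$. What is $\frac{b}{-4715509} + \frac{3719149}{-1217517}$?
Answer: $- \frac{1971953956363}{820173195879} \approx -2.4043$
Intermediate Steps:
$\frac{b}{-4715509} + \frac{3719149}{-1217517} = - \frac{3066900}{-4715509} + \frac{3719149}{-1217517} = \left(-3066900\right) \left(- \frac{1}{4715509}\right) + 3719149 \left(- \frac{1}{1217517}\right) = \frac{3066900}{4715509} - \frac{531307}{173931} = - \frac{1971953956363}{820173195879}$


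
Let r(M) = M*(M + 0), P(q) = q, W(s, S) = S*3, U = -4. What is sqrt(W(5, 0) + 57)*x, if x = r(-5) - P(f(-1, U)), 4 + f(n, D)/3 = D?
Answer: 49*sqrt(57) ≈ 369.94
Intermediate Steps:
f(n, D) = -12 + 3*D
W(s, S) = 3*S
r(M) = M**2 (r(M) = M*M = M**2)
x = 49 (x = (-5)**2 - (-12 + 3*(-4)) = 25 - (-12 - 12) = 25 - 1*(-24) = 25 + 24 = 49)
sqrt(W(5, 0) + 57)*x = sqrt(3*0 + 57)*49 = sqrt(0 + 57)*49 = sqrt(57)*49 = 49*sqrt(57)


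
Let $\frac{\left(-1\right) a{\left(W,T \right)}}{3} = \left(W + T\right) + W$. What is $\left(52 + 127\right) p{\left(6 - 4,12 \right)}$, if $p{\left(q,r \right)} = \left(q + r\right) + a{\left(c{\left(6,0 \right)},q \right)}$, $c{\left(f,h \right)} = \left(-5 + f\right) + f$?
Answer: $-6086$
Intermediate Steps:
$c{\left(f,h \right)} = -5 + 2 f$
$a{\left(W,T \right)} = - 6 W - 3 T$ ($a{\left(W,T \right)} = - 3 \left(\left(W + T\right) + W\right) = - 3 \left(\left(T + W\right) + W\right) = - 3 \left(T + 2 W\right) = - 6 W - 3 T$)
$p{\left(q,r \right)} = -42 + r - 2 q$ ($p{\left(q,r \right)} = \left(q + r\right) - \left(3 q + 6 \left(-5 + 2 \cdot 6\right)\right) = \left(q + r\right) - \left(3 q + 6 \left(-5 + 12\right)\right) = \left(q + r\right) - \left(42 + 3 q\right) = -42 + r - 2 q$)
$\left(52 + 127\right) p{\left(6 - 4,12 \right)} = \left(52 + 127\right) \left(-42 + 12 - 2 \left(6 - 4\right)\right) = 179 \left(-42 + 12 - 4\right) = 179 \left(-34\right) = -6086$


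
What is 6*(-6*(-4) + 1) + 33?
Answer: 183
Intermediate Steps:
6*(-6*(-4) + 1) + 33 = 6*(24 + 1) + 33 = 6*25 + 33 = 150 + 33 = 183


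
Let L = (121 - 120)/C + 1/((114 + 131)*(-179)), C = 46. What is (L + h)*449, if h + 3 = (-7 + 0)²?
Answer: 41685604061/2017330 ≈ 20664.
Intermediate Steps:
L = 43809/2017330 (L = (121 - 120)/46 + 1/((114 + 131)*(-179)) = 1*(1/46) - 1/179/245 = 1/46 + (1/245)*(-1/179) = 1/46 - 1/43855 = 43809/2017330 ≈ 0.021716)
h = 46 (h = -3 + (-7 + 0)² = -3 + (-7)² = -3 + 49 = 46)
(L + h)*449 = (43809/2017330 + 46)*449 = (92840989/2017330)*449 = 41685604061/2017330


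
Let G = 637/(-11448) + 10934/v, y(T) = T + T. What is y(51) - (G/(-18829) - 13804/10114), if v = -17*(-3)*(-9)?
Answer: 1915429903572259/18530995525848 ≈ 103.36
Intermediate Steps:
y(T) = 2*T
v = -459 (v = 51*(-9) = -459)
G = -4646845/194616 (G = 637/(-11448) + 10934/(-459) = 637*(-1/11448) + 10934*(-1/459) = -637/11448 - 10934/459 = -4646845/194616 ≈ -23.877)
y(51) - (G/(-18829) - 13804/10114) = 2*51 - (-4646845/194616/(-18829) - 13804/10114) = 102 - (-4646845/194616*(-1/18829) - 13804*1/10114) = 102 - (4646845/3664424664 - 6902/5057) = 102 - 1*(-25268359935763/18530995525848) = 102 + 25268359935763/18530995525848 = 1915429903572259/18530995525848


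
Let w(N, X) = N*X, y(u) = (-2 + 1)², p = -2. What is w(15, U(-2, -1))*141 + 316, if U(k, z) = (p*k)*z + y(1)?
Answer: -6029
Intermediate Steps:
y(u) = 1 (y(u) = (-1)² = 1)
U(k, z) = 1 - 2*k*z (U(k, z) = (-2*k)*z + 1 = -2*k*z + 1 = 1 - 2*k*z)
w(15, U(-2, -1))*141 + 316 = (15*(1 - 2*(-2)*(-1)))*141 + 316 = (15*(1 - 4))*141 + 316 = (15*(-3))*141 + 316 = -45*141 + 316 = -6345 + 316 = -6029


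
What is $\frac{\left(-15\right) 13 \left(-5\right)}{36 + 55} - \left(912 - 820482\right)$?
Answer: $\frac{5737065}{7} \approx 8.1958 \cdot 10^{5}$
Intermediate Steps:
$\frac{\left(-15\right) 13 \left(-5\right)}{36 + 55} - \left(912 - 820482\right) = \frac{\left(-15\right) \left(-65\right)}{91} - \left(912 - 820482\right) = 975 \cdot \frac{1}{91} - -819570 = \frac{75}{7} + 819570 = \frac{5737065}{7}$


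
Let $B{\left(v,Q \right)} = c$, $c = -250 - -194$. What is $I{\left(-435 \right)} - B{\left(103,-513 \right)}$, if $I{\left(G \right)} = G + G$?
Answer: $-814$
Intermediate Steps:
$c = -56$ ($c = -250 + 194 = -56$)
$B{\left(v,Q \right)} = -56$
$I{\left(G \right)} = 2 G$
$I{\left(-435 \right)} - B{\left(103,-513 \right)} = 2 \left(-435\right) - -56 = -870 + 56 = -814$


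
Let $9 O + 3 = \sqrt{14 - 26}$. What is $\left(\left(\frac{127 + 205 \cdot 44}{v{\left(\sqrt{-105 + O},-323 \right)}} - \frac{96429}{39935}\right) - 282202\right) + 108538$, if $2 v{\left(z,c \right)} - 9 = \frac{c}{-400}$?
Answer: $- \frac{26915221363287}{156665005} \approx -1.718 \cdot 10^{5}$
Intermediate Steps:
$O = - \frac{1}{3} + \frac{2 i \sqrt{3}}{9}$ ($O = - \frac{1}{3} + \frac{\sqrt{14 - 26}}{9} = - \frac{1}{3} + \frac{\sqrt{-12}}{9} = - \frac{1}{3} + \frac{2 i \sqrt{3}}{9} \approx -0.33333 + 0.3849 i$)
$v{\left(z,c \right)} = \frac{9}{2} - \frac{c}{800}$ ($v{\left(z,c \right)} = \frac{9}{2} + \frac{c \frac{1}{-400}}{2} = \frac{9}{2} + \frac{c \left(- \frac{1}{400}\right)}{2} = \frac{9}{2} + \frac{\left(- \frac{1}{400}\right) c}{2} = \frac{9}{2} - \frac{c}{800}$)
$\left(\left(\frac{127 + 205 \cdot 44}{v{\left(\sqrt{-105 + O},-323 \right)}} - \frac{96429}{39935}\right) - 282202\right) + 108538 = \left(\left(\frac{127 + 205 \cdot 44}{\frac{9}{2} - - \frac{323}{800}} - \frac{96429}{39935}\right) - 282202\right) + 108538 = \left(\left(\frac{127 + 9020}{\frac{9}{2} + \frac{323}{800}} - \frac{96429}{39935}\right) - 282202\right) + 108538 = \left(\left(\frac{9147}{\frac{3923}{800}} - \frac{96429}{39935}\right) - 282202\right) + 108538 = \left(\left(9147 \cdot \frac{800}{3923} - \frac{96429}{39935}\right) - 282202\right) + 108538 = \left(\left(\frac{7317600}{3923} - \frac{96429}{39935}\right) - 282202\right) + 108538 = \left(\frac{291850065033}{156665005} - 282202\right) + 108538 = - \frac{43919327675977}{156665005} + 108538 = - \frac{26915221363287}{156665005}$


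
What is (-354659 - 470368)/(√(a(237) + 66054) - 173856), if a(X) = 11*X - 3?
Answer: 3415140336/719662859 + 39287*√68658/1439325718 ≈ 4.7526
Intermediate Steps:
a(X) = -3 + 11*X
(-354659 - 470368)/(√(a(237) + 66054) - 173856) = (-354659 - 470368)/(√((-3 + 11*237) + 66054) - 173856) = -825027/(√((-3 + 2607) + 66054) - 173856) = -825027/(√(2604 + 66054) - 173856) = -825027/(√68658 - 173856) = -825027/(-173856 + √68658)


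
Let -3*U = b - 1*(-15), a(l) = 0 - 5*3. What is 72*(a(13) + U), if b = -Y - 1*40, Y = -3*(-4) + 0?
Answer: -192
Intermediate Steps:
a(l) = -15 (a(l) = 0 - 15 = -15)
Y = 12 (Y = 12 + 0 = 12)
b = -52 (b = -1*12 - 1*40 = -12 - 40 = -52)
U = 37/3 (U = -(-52 - 1*(-15))/3 = -(-52 + 15)/3 = -⅓*(-37) = 37/3 ≈ 12.333)
72*(a(13) + U) = 72*(-15 + 37/3) = 72*(-8/3) = -192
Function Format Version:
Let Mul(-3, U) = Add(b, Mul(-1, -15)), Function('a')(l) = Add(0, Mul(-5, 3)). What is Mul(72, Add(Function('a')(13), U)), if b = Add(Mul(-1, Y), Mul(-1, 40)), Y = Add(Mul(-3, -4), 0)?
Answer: -192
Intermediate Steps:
Function('a')(l) = -15 (Function('a')(l) = Add(0, -15) = -15)
Y = 12 (Y = Add(12, 0) = 12)
b = -52 (b = Add(Mul(-1, 12), Mul(-1, 40)) = Add(-12, -40) = -52)
U = Rational(37, 3) (U = Mul(Rational(-1, 3), Add(-52, Mul(-1, -15))) = Mul(Rational(-1, 3), Add(-52, 15)) = Mul(Rational(-1, 3), -37) = Rational(37, 3) ≈ 12.333)
Mul(72, Add(Function('a')(13), U)) = Mul(72, Add(-15, Rational(37, 3))) = Mul(72, Rational(-8, 3)) = -192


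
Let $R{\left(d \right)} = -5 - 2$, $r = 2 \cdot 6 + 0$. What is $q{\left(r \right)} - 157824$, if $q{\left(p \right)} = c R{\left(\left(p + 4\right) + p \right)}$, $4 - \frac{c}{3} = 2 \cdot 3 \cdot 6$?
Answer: $-157152$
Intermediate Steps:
$r = 12$ ($r = 12 + 0 = 12$)
$c = -96$ ($c = 12 - 3 \cdot 2 \cdot 3 \cdot 6 = 12 - 3 \cdot 6 \cdot 6 = 12 - 108 = -96$)
$R{\left(d \right)} = -7$
$q{\left(p \right)} = 672$ ($q{\left(p \right)} = \left(-96\right) \left(-7\right) = 672$)
$q{\left(r \right)} - 157824 = 672 - 157824 = -157152$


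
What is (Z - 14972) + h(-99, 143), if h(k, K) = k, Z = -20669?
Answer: -35740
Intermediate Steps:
(Z - 14972) + h(-99, 143) = (-20669 - 14972) - 99 = -35641 - 99 = -35740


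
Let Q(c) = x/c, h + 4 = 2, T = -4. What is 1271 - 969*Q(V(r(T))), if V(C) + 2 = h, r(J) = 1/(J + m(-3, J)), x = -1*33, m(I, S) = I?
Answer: -26893/4 ≈ -6723.3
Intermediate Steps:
x = -33
r(J) = 1/(-3 + J) (r(J) = 1/(J - 3) = 1/(-3 + J))
h = -2 (h = -4 + 2 = -2)
V(C) = -4 (V(C) = -2 - 2 = -4)
Q(c) = -33/c
1271 - 969*Q(V(r(T))) = 1271 - (-31977)/(-4) = 1271 - (-31977)*(-1)/4 = 1271 - 969*33/4 = 1271 - 31977/4 = -26893/4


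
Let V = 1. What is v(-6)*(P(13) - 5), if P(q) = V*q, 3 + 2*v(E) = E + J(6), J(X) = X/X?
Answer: -32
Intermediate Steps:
J(X) = 1
v(E) = -1 + E/2 (v(E) = -3/2 + (E + 1)/2 = -3/2 + (1 + E)/2 = -3/2 + (½ + E/2) = -1 + E/2)
P(q) = q (P(q) = 1*q = q)
v(-6)*(P(13) - 5) = (-1 + (½)*(-6))*(13 - 5) = (-1 - 3)*8 = -4*8 = -32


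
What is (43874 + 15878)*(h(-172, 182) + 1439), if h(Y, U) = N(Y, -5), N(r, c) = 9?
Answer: 86520896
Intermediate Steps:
h(Y, U) = 9
(43874 + 15878)*(h(-172, 182) + 1439) = (43874 + 15878)*(9 + 1439) = 59752*1448 = 86520896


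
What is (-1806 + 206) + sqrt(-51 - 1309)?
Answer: -1600 + 4*I*sqrt(85) ≈ -1600.0 + 36.878*I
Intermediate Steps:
(-1806 + 206) + sqrt(-51 - 1309) = -1600 + sqrt(-1360) = -1600 + 4*I*sqrt(85)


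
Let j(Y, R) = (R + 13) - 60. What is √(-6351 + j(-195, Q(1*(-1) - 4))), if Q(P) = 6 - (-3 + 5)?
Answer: I*√6394 ≈ 79.963*I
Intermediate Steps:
Q(P) = 4 (Q(P) = 6 - 1*2 = 6 - 2 = 4)
j(Y, R) = -47 + R (j(Y, R) = (13 + R) - 60 = -47 + R)
√(-6351 + j(-195, Q(1*(-1) - 4))) = √(-6351 + (-47 + 4)) = √(-6351 - 43) = √(-6394) = I*√6394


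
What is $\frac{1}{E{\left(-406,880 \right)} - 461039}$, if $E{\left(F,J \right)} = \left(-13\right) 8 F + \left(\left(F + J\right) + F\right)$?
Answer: $- \frac{1}{418747} \approx -2.3881 \cdot 10^{-6}$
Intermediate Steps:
$E{\left(F,J \right)} = J - 102 F$ ($E{\left(F,J \right)} = - 104 F + \left(J + 2 F\right) = J - 102 F$)
$\frac{1}{E{\left(-406,880 \right)} - 461039} = \frac{1}{\left(880 - -41412\right) - 461039} = \frac{1}{\left(880 + 41412\right) - 461039} = \frac{1}{42292 - 461039} = \frac{1}{-418747} = - \frac{1}{418747}$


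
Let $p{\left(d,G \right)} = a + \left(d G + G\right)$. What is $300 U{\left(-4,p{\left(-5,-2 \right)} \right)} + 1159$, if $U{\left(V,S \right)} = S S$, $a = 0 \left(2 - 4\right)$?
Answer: $20359$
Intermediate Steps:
$a = 0$ ($a = 0 \left(-2\right) = 0$)
$p{\left(d,G \right)} = G + G d$ ($p{\left(d,G \right)} = 0 + \left(d G + G\right) = 0 + \left(G d + G\right) = 0 + \left(G + G d\right) = G + G d$)
$U{\left(V,S \right)} = S^{2}$
$300 U{\left(-4,p{\left(-5,-2 \right)} \right)} + 1159 = 300 \left(- 2 \left(1 - 5\right)\right)^{2} + 1159 = 300 \left(\left(-2\right) \left(-4\right)\right)^{2} + 1159 = 300 \cdot 8^{2} + 1159 = 300 \cdot 64 + 1159 = 19200 + 1159 = 20359$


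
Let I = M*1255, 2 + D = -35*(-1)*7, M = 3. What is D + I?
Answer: 4008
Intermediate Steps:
D = 243 (D = -2 - 35*(-1)*7 = -2 + 35*7 = -2 + 245 = 243)
I = 3765 (I = 3*1255 = 3765)
D + I = 243 + 3765 = 4008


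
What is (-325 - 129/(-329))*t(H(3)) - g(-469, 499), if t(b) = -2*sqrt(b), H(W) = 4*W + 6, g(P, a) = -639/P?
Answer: -639/469 + 640776*sqrt(2)/329 ≈ 2753.0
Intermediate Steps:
H(W) = 6 + 4*W
(-325 - 129/(-329))*t(H(3)) - g(-469, 499) = (-325 - 129/(-329))*(-2*sqrt(6 + 4*3)) - (-639)/(-469) = (-325 - 129*(-1/329))*(-2*sqrt(6 + 12)) - (-639)*(-1)/469 = (-325 + 129/329)*(-6*sqrt(2)) - 1*639/469 = -(-213592)*3*sqrt(2)/329 - 639/469 = -(-640776)*sqrt(2)/329 - 639/469 = 640776*sqrt(2)/329 - 639/469 = -639/469 + 640776*sqrt(2)/329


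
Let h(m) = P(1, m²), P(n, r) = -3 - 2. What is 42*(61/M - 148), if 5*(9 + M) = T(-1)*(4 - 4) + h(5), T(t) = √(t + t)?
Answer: -32361/5 ≈ -6472.2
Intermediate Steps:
T(t) = √2*√t (T(t) = √(2*t) = √2*√t)
P(n, r) = -5
h(m) = -5
M = -10 (M = -9 + ((√2*√(-1))*(4 - 4) - 5)/5 = -9 + ((√2*I)*0 - 5)/5 = -9 + ((I*√2)*0 - 5)/5 = -9 + (0 - 5)/5 = -9 + (⅕)*(-5) = -9 - 1 = -10)
42*(61/M - 148) = 42*(61/(-10) - 148) = 42*(61*(-⅒) - 148) = 42*(-61/10 - 148) = 42*(-1541/10) = -32361/5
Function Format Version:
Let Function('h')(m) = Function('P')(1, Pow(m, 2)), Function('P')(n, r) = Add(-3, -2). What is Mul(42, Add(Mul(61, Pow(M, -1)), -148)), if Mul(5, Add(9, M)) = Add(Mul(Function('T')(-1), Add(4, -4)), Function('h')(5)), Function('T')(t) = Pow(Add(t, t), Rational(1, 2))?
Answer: Rational(-32361, 5) ≈ -6472.2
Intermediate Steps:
Function('T')(t) = Mul(Pow(2, Rational(1, 2)), Pow(t, Rational(1, 2))) (Function('T')(t) = Pow(Mul(2, t), Rational(1, 2)) = Mul(Pow(2, Rational(1, 2)), Pow(t, Rational(1, 2))))
Function('P')(n, r) = -5
Function('h')(m) = -5
M = -10 (M = Add(-9, Mul(Rational(1, 5), Add(Mul(Mul(Pow(2, Rational(1, 2)), Pow(-1, Rational(1, 2))), Add(4, -4)), -5))) = Add(-9, Mul(Rational(1, 5), Add(Mul(Mul(Pow(2, Rational(1, 2)), I), 0), -5))) = Add(-9, Mul(Rational(1, 5), Add(Mul(Mul(I, Pow(2, Rational(1, 2))), 0), -5))) = Add(-9, Mul(Rational(1, 5), Add(0, -5))) = Add(-9, Mul(Rational(1, 5), -5)) = Add(-9, -1) = -10)
Mul(42, Add(Mul(61, Pow(M, -1)), -148)) = Mul(42, Add(Mul(61, Pow(-10, -1)), -148)) = Mul(42, Add(Mul(61, Rational(-1, 10)), -148)) = Mul(42, Add(Rational(-61, 10), -148)) = Mul(42, Rational(-1541, 10)) = Rational(-32361, 5)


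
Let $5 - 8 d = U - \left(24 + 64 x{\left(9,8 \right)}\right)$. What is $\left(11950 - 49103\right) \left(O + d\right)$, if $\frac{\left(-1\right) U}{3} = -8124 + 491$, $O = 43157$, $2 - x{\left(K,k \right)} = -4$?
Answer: $- \frac{5995936905}{4} \approx -1.499 \cdot 10^{9}$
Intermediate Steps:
$x{\left(K,k \right)} = 6$ ($x{\left(K,k \right)} = 2 - -4 = 2 + 4 = 6$)
$U = 22899$ ($U = - 3 \left(-8124 + 491\right) = \left(-3\right) \left(-7633\right) = 22899$)
$d = - \frac{11243}{4}$ ($d = \frac{5}{8} - \frac{22899 - 408}{8} = \frac{5}{8} - \frac{22491}{8} = - \frac{11243}{4} \approx -2810.8$)
$\left(11950 - 49103\right) \left(O + d\right) = \left(11950 - 49103\right) \left(43157 - \frac{11243}{4}\right) = \left(-37153\right) \frac{161385}{4} = - \frac{5995936905}{4}$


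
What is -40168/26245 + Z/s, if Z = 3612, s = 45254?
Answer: -861482866/593845615 ≈ -1.4507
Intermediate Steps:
-40168/26245 + Z/s = -40168/26245 + 3612/45254 = -40168*1/26245 + 3612*(1/45254) = -40168/26245 + 1806/22627 = -861482866/593845615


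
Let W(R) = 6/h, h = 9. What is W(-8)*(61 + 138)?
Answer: 398/3 ≈ 132.67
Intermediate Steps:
W(R) = 2/3 (W(R) = 6/9 = 6*(1/9) = 2/3)
W(-8)*(61 + 138) = 2*(61 + 138)/3 = (2/3)*199 = 398/3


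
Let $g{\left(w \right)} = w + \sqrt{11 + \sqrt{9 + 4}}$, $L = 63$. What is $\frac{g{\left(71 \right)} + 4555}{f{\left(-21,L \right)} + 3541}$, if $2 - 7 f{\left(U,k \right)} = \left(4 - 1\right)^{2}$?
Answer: $\frac{771}{590} + \frac{\sqrt{11 + \sqrt{13}}}{3540} \approx 1.3079$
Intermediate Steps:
$g{\left(w \right)} = w + \sqrt{11 + \sqrt{13}}$
$f{\left(U,k \right)} = -1$ ($f{\left(U,k \right)} = \frac{2}{7} - \frac{\left(4 - 1\right)^{2}}{7} = \frac{2}{7} - \frac{3^{2}}{7} = \frac{2}{7} - \frac{9}{7} = -1$)
$\frac{g{\left(71 \right)} + 4555}{f{\left(-21,L \right)} + 3541} = \frac{\left(71 + \sqrt{11 + \sqrt{13}}\right) + 4555}{-1 + 3541} = \frac{4626 + \sqrt{11 + \sqrt{13}}}{3540} = \left(4626 + \sqrt{11 + \sqrt{13}}\right) \frac{1}{3540} = \frac{771}{590} + \frac{\sqrt{11 + \sqrt{13}}}{3540}$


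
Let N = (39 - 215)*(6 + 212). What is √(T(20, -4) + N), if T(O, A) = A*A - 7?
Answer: I*√38359 ≈ 195.85*I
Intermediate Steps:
T(O, A) = -7 + A² (T(O, A) = A² - 7 = -7 + A²)
N = -38368 (N = -176*218 = -38368)
√(T(20, -4) + N) = √((-7 + (-4)²) - 38368) = √((-7 + 16) - 38368) = √(9 - 38368) = √(-38359) = I*√38359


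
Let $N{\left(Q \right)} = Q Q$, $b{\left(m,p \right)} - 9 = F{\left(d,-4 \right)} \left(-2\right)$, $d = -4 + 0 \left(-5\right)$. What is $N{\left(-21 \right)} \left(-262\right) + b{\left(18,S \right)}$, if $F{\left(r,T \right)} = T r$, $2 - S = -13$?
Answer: $-115565$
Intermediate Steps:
$d = -4$ ($d = -4 + 0 = -4$)
$S = 15$ ($S = 2 - -13 = 2 + 13 = 15$)
$b{\left(m,p \right)} = -23$ ($b{\left(m,p \right)} = 9 + \left(-4\right) \left(-4\right) \left(-2\right) = 9 + 16 \left(-2\right) = 9 - 32 = -23$)
$N{\left(Q \right)} = Q^{2}$
$N{\left(-21 \right)} \left(-262\right) + b{\left(18,S \right)} = \left(-21\right)^{2} \left(-262\right) - 23 = 441 \left(-262\right) - 23 = -115542 - 23 = -115565$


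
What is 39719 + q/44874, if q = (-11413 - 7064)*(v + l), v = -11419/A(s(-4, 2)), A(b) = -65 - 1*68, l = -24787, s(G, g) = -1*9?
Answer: 96736259/1939 ≈ 49890.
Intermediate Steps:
s(G, g) = -9
A(b) = -133 (A(b) = -65 - 68 = -133)
v = 601/7 (v = -11419/(-133) = -11419*(-1/133) = 601/7 ≈ 85.857)
q = 3194821116/7 (q = (-11413 - 7064)*(601/7 - 24787) = -18477*(-172908/7) = 3194821116/7 ≈ 4.5640e+8)
39719 + q/44874 = 39719 + (3194821116/7)/44874 = 39719 + (3194821116/7)*(1/44874) = 39719 + 19721118/1939 = 96736259/1939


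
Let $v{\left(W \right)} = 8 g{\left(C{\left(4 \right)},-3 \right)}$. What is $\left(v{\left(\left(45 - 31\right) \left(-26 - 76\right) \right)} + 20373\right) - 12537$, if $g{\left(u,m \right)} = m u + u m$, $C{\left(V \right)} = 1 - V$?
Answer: $7980$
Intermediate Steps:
$g{\left(u,m \right)} = 2 m u$ ($g{\left(u,m \right)} = m u + m u = 2 m u$)
$v{\left(W \right)} = 144$ ($v{\left(W \right)} = 8 \cdot 2 \left(-3\right) \left(1 - 4\right) = 8 \cdot 2 \left(-3\right) \left(-3\right) = 8 \cdot 18 = 144$)
$\left(v{\left(\left(45 - 31\right) \left(-26 - 76\right) \right)} + 20373\right) - 12537 = \left(144 + 20373\right) - 12537 = 20517 - 12537 = 7980$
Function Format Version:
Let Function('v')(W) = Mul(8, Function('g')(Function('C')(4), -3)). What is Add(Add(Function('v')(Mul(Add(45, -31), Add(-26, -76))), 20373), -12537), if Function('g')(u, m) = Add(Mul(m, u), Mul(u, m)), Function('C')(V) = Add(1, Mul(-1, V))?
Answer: 7980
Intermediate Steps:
Function('g')(u, m) = Mul(2, m, u) (Function('g')(u, m) = Add(Mul(m, u), Mul(m, u)) = Mul(2, m, u))
Function('v')(W) = 144 (Function('v')(W) = Mul(8, Mul(2, -3, Add(1, Mul(-1, 4)))) = Mul(8, Mul(2, -3, Add(1, -4))) = Mul(8, Mul(2, -3, -3)) = Mul(8, 18) = 144)
Add(Add(Function('v')(Mul(Add(45, -31), Add(-26, -76))), 20373), -12537) = Add(Add(144, 20373), -12537) = Add(20517, -12537) = 7980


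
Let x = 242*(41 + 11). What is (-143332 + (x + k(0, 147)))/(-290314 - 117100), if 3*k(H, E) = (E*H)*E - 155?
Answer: 56057/174606 ≈ 0.32105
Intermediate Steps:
x = 12584 (x = 242*52 = 12584)
k(H, E) = -155/3 + H*E**2/3 (k(H, E) = ((E*H)*E - 155)/3 = (H*E**2 - 155)/3 = (-155 + H*E**2)/3 = -155/3 + H*E**2/3)
(-143332 + (x + k(0, 147)))/(-290314 - 117100) = (-143332 + (12584 + (-155/3 + (1/3)*0*147**2)))/(-290314 - 117100) = (-143332 + (12584 + (-155/3 + (1/3)*0*21609)))/(-407414) = (-143332 + (12584 + (-155/3 + 0)))*(-1/407414) = (-143332 + (12584 - 155/3))*(-1/407414) = (-143332 + 37597/3)*(-1/407414) = -392399/3*(-1/407414) = 56057/174606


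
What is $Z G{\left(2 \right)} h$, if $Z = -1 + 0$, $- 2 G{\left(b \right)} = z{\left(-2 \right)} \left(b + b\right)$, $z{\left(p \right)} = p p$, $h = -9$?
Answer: $-72$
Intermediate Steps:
$z{\left(p \right)} = p^{2}$
$G{\left(b \right)} = - 4 b$ ($G{\left(b \right)} = - \frac{\left(-2\right)^{2} \left(b + b\right)}{2} = - \frac{4 \cdot 2 b}{2} = - \frac{8 b}{2} = - 4 b$)
$Z = -1$
$Z G{\left(2 \right)} h = - \left(-4\right) 2 \left(-9\right) = \left(-1\right) \left(-8\right) \left(-9\right) = 8 \left(-9\right) = -72$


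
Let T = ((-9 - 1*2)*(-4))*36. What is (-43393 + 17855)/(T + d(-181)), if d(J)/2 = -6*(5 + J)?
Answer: -12769/1848 ≈ -6.9096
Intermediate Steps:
T = 1584 (T = ((-9 - 2)*(-4))*36 = -11*(-4)*36 = 44*36 = 1584)
d(J) = -60 - 12*J (d(J) = 2*(-6*(5 + J)) = 2*(-30 - 6*J) = -60 - 12*J)
(-43393 + 17855)/(T + d(-181)) = (-43393 + 17855)/(1584 + (-60 - 12*(-181))) = -25538/(1584 + (-60 + 2172)) = -25538/(1584 + 2112) = -25538/3696 = -25538*1/3696 = -12769/1848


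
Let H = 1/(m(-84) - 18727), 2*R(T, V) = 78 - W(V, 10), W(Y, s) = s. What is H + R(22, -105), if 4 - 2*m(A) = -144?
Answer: 634201/18653 ≈ 34.000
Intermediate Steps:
R(T, V) = 34 (R(T, V) = (78 - 1*10)/2 = (78 - 10)/2 = (½)*68 = 34)
m(A) = 74 (m(A) = 2 - ½*(-144) = 2 + 72 = 74)
H = -1/18653 (H = 1/(74 - 18727) = 1/(-18653) = -1/18653 ≈ -5.3611e-5)
H + R(22, -105) = -1/18653 + 34 = 634201/18653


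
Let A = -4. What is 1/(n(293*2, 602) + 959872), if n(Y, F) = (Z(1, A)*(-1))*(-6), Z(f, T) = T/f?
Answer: 1/959848 ≈ 1.0418e-6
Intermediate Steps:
n(Y, F) = -24 (n(Y, F) = (-4/1*(-1))*(-6) = (-4*1*(-1))*(-6) = -4*(-1)*(-6) = 4*(-6) = -24)
1/(n(293*2, 602) + 959872) = 1/(-24 + 959872) = 1/959848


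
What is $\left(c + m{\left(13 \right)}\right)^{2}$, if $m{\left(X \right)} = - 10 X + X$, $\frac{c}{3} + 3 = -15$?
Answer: $29241$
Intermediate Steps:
$c = -54$ ($c = -9 + 3 \left(-15\right) = -9 - 45 = -54$)
$m{\left(X \right)} = - 9 X$
$\left(c + m{\left(13 \right)}\right)^{2} = \left(-54 - 117\right)^{2} = \left(-171\right)^{2} = 29241$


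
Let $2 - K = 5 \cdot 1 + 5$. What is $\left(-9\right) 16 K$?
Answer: $1152$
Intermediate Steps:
$K = -8$ ($K = 2 - \left(5 \cdot 1 + 5\right) = 2 - \left(5 + 5\right) = 2 - 10 = -8$)
$\left(-9\right) 16 K = \left(-9\right) 16 \left(-8\right) = \left(-144\right) \left(-8\right) = 1152$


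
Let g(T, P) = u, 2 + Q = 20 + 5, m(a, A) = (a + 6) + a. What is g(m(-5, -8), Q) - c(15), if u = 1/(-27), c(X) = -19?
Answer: 512/27 ≈ 18.963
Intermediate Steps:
m(a, A) = 6 + 2*a (m(a, A) = (6 + a) + a = 6 + 2*a)
u = -1/27 ≈ -0.037037
Q = 23 (Q = -2 + (20 + 5) = -2 + 25 = 23)
g(T, P) = -1/27
g(m(-5, -8), Q) - c(15) = -1/27 - 1*(-19) = -1/27 + 19 = 512/27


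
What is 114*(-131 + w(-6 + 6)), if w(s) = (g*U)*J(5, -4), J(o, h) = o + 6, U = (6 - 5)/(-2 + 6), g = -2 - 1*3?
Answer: -33003/2 ≈ -16502.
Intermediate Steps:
g = -5 (g = -2 - 3 = -5)
U = 1/4 ≈ 0.25000
J(o, h) = 6 + o
w(s) = -55/4 (w(s) = (-5*1/4)*(6 + 5) = -5/4*11 = -55/4)
114*(-131 + w(-6 + 6)) = 114*(-131 - 55/4) = 114*(-579/4) = -33003/2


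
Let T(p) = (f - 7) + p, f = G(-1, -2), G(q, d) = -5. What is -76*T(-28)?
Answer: 3040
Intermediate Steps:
f = -5
T(p) = -12 + p (T(p) = (-5 - 7) + p = -12 + p)
-76*T(-28) = -76*(-12 - 28) = -76*(-40) = 3040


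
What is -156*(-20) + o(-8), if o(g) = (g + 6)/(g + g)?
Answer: 24961/8 ≈ 3120.1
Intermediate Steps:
o(g) = (6 + g)/(2*g) (o(g) = (6 + g)/((2*g)) = (6 + g)*(1/(2*g)) = (6 + g)/(2*g))
-156*(-20) + o(-8) = -156*(-20) + (1/2)*(6 - 8)/(-8) = 3120 + (1/2)*(-1/8)*(-2) = 3120 + 1/8 = 24961/8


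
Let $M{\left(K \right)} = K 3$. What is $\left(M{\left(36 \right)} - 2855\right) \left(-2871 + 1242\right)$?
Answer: $4474863$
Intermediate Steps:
$M{\left(K \right)} = 3 K$
$\left(M{\left(36 \right)} - 2855\right) \left(-2871 + 1242\right) = \left(3 \cdot 36 - 2855\right) \left(-2871 + 1242\right) = \left(108 - 2855\right) \left(-1629\right) = \left(-2747\right) \left(-1629\right) = 4474863$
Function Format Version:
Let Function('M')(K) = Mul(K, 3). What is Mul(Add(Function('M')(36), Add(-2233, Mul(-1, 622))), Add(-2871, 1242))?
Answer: 4474863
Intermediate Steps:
Function('M')(K) = Mul(3, K)
Mul(Add(Function('M')(36), Add(-2233, Mul(-1, 622))), Add(-2871, 1242)) = Mul(Add(Mul(3, 36), Add(-2233, Mul(-1, 622))), Add(-2871, 1242)) = Mul(Add(108, Add(-2233, -622)), -1629) = Mul(Add(108, -2855), -1629) = Mul(-2747, -1629) = 4474863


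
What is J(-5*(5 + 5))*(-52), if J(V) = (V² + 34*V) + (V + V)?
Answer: -36400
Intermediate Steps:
J(V) = V² + 36*V (J(V) = (V² + 34*V) + 2*V = V² + 36*V)
J(-5*(5 + 5))*(-52) = ((-5*(5 + 5))*(36 - 5*(5 + 5)))*(-52) = ((-5*10)*(36 - 5*10))*(-52) = -50*(36 - 50)*(-52) = -50*(-14)*(-52) = 700*(-52) = -36400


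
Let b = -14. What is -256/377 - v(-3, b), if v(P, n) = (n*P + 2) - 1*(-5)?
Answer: -18729/377 ≈ -49.679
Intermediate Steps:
v(P, n) = 7 + P*n (v(P, n) = (P*n + 2) + 5 = (2 + P*n) + 5 = 7 + P*n)
-256/377 - v(-3, b) = -256/377 - (7 - 3*(-14)) = -256*1/377 - (7 + 42) = -256/377 - 1*49 = -256/377 - 49 = -18729/377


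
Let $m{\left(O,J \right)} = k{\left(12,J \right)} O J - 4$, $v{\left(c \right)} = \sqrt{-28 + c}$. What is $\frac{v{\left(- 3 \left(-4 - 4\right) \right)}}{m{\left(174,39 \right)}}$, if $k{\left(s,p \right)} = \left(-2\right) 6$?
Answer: $- \frac{i}{40718} \approx - 2.4559 \cdot 10^{-5} i$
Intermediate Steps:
$k{\left(s,p \right)} = -12$
$m{\left(O,J \right)} = -4 - 12 J O$ ($m{\left(O,J \right)} = - 12 O J - 4 = - 12 J O - 4 = -4 - 12 J O$)
$\frac{v{\left(- 3 \left(-4 - 4\right) \right)}}{m{\left(174,39 \right)}} = \frac{\sqrt{-28 - 3 \left(-4 - 4\right)}}{-4 - 468 \cdot 174} = \frac{\sqrt{-28 - -24}}{-4 - 81432} = \frac{\sqrt{-28 + 24}}{-81436} = \sqrt{-4} \left(- \frac{1}{81436}\right) = 2 i \left(- \frac{1}{81436}\right) = - \frac{i}{40718}$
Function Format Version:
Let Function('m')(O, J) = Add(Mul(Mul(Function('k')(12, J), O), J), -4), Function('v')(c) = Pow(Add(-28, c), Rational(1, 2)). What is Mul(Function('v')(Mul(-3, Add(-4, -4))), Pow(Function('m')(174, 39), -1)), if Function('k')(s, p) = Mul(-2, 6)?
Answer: Mul(Rational(-1, 40718), I) ≈ Mul(-2.4559e-5, I)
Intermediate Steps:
Function('k')(s, p) = -12
Function('m')(O, J) = Add(-4, Mul(-12, J, O)) (Function('m')(O, J) = Add(Mul(Mul(-12, O), J), -4) = Add(Mul(-12, J, O), -4) = Add(-4, Mul(-12, J, O)))
Mul(Function('v')(Mul(-3, Add(-4, -4))), Pow(Function('m')(174, 39), -1)) = Mul(Pow(Add(-28, Mul(-3, Add(-4, -4))), Rational(1, 2)), Pow(Add(-4, Mul(-12, 39, 174)), -1)) = Mul(Pow(Add(-28, Mul(-3, -8)), Rational(1, 2)), Pow(Add(-4, -81432), -1)) = Mul(Pow(Add(-28, 24), Rational(1, 2)), Pow(-81436, -1)) = Mul(Pow(-4, Rational(1, 2)), Rational(-1, 81436)) = Mul(Mul(2, I), Rational(-1, 81436)) = Mul(Rational(-1, 40718), I)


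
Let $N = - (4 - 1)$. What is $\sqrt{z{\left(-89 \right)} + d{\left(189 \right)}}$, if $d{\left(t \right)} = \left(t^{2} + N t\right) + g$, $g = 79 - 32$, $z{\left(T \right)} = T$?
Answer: $2 \sqrt{8778} \approx 187.38$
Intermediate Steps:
$g = 47$
$N = -3$ ($N = \left(-1\right) 3 = -3$)
$d{\left(t \right)} = 47 + t^{2} - 3 t$ ($d{\left(t \right)} = \left(t^{2} - 3 t\right) + 47 = 47 + t^{2} - 3 t$)
$\sqrt{z{\left(-89 \right)} + d{\left(189 \right)}} = \sqrt{-89 + \left(47 + 189^{2} - 567\right)} = \sqrt{-89 + \left(47 + 35721 - 567\right)} = \sqrt{-89 + 35201} = \sqrt{35112} = 2 \sqrt{8778}$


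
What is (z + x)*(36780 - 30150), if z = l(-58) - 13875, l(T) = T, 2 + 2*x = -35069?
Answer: -208636155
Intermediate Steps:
x = -35071/2 (x = -1 + (1/2)*(-35069) = -1 - 35069/2 = -35071/2 ≈ -17536.)
z = -13933 (z = -58 - 13875 = -13933)
(z + x)*(36780 - 30150) = (-13933 - 35071/2)*(36780 - 30150) = -62937/2*6630 = -208636155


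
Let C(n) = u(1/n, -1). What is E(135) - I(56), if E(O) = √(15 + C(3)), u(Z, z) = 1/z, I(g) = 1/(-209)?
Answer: 1/209 + √14 ≈ 3.7464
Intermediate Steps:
I(g) = -1/209
C(n) = -1 (C(n) = 1/(-1) = -1)
E(O) = √14 (E(O) = √(15 - 1) = √14)
E(135) - I(56) = √14 - 1*(-1/209) = √14 + 1/209 = 1/209 + √14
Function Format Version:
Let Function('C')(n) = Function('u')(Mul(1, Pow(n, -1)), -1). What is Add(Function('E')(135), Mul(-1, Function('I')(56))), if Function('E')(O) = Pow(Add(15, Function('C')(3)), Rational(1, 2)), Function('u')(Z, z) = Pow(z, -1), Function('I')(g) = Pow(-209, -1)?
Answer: Add(Rational(1, 209), Pow(14, Rational(1, 2))) ≈ 3.7464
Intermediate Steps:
Function('I')(g) = Rational(-1, 209)
Function('C')(n) = -1 (Function('C')(n) = Pow(-1, -1) = -1)
Function('E')(O) = Pow(14, Rational(1, 2)) (Function('E')(O) = Pow(Add(15, -1), Rational(1, 2)) = Pow(14, Rational(1, 2)))
Add(Function('E')(135), Mul(-1, Function('I')(56))) = Add(Pow(14, Rational(1, 2)), Mul(-1, Rational(-1, 209))) = Add(Pow(14, Rational(1, 2)), Rational(1, 209)) = Add(Rational(1, 209), Pow(14, Rational(1, 2)))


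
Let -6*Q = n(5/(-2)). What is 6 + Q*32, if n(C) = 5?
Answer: -62/3 ≈ -20.667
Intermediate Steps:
Q = -5/6 (Q = -1/6*5 = -5/6 ≈ -0.83333)
6 + Q*32 = 6 - 5/6*32 = 6 - 80/3 = -62/3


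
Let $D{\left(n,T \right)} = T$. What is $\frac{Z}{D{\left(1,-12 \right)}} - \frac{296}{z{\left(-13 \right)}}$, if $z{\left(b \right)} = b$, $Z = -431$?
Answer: $\frac{9155}{156} \approx 58.686$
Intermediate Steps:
$\frac{Z}{D{\left(1,-12 \right)}} - \frac{296}{z{\left(-13 \right)}} = - \frac{431}{-12} - \frac{296}{-13} = \left(-431\right) \left(- \frac{1}{12}\right) - - \frac{296}{13} = \frac{431}{12} + \frac{296}{13} = \frac{9155}{156}$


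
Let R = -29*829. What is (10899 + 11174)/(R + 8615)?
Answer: -22073/15426 ≈ -1.4309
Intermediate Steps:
R = -24041
(10899 + 11174)/(R + 8615) = (10899 + 11174)/(-24041 + 8615) = 22073/(-15426) = 22073*(-1/15426) = -22073/15426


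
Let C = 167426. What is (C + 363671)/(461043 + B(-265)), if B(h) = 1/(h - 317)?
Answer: 309098454/268327025 ≈ 1.1519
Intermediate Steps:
B(h) = 1/(-317 + h)
(C + 363671)/(461043 + B(-265)) = (167426 + 363671)/(461043 + 1/(-317 - 265)) = 531097/(461043 + 1/(-582)) = 531097/(461043 - 1/582) = 531097/(268327025/582) = 531097*(582/268327025) = 309098454/268327025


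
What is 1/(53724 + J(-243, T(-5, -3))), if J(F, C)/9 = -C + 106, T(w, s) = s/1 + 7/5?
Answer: 5/273462 ≈ 1.8284e-5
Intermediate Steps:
T(w, s) = 7/5 + s (T(w, s) = s*1 + 7*(⅕) = s + 7/5 = 7/5 + s)
J(F, C) = 954 - 9*C (J(F, C) = 9*(-C + 106) = 9*(106 - C) = 954 - 9*C)
1/(53724 + J(-243, T(-5, -3))) = 1/(53724 + (954 - 9*(7/5 - 3))) = 1/(53724 + (954 - 9*(-8/5))) = 1/(53724 + (954 + 72/5)) = 1/(53724 + 4842/5) = 1/(273462/5) = 5/273462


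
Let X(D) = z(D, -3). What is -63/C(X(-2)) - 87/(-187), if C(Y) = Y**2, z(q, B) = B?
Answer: -1222/187 ≈ -6.5348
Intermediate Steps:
X(D) = -3
-63/C(X(-2)) - 87/(-187) = -63/((-3)**2) - 87/(-187) = -63/9 - 87*(-1/187) = -63*1/9 + 87/187 = -7 + 87/187 = -1222/187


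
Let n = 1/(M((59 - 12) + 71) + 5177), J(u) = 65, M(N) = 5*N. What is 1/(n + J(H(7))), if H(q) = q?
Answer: 5767/374856 ≈ 0.015385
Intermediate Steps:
n = 1/5767 (n = 1/(5*((59 - 12) + 71) + 5177) = 1/(5*(47 + 71) + 5177) = 1/(5*118 + 5177) = 1/(590 + 5177) = 1/5767 ≈ 0.00017340)
1/(n + J(H(7))) = 1/(1/5767 + 65) = 1/(374856/5767) = 5767/374856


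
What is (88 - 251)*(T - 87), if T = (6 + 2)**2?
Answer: 3749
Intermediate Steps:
T = 64 (T = 8**2 = 64)
(88 - 251)*(T - 87) = (88 - 251)*(64 - 87) = -163*(-23) = 3749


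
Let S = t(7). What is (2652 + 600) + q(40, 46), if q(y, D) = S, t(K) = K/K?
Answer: 3253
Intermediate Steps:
t(K) = 1
S = 1
q(y, D) = 1
(2652 + 600) + q(40, 46) = (2652 + 600) + 1 = 3252 + 1 = 3253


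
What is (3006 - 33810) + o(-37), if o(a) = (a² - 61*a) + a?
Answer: -27215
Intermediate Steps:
o(a) = a² - 60*a
(3006 - 33810) + o(-37) = (3006 - 33810) - 37*(-60 - 37) = -30804 - 37*(-97) = -30804 + 3589 = -27215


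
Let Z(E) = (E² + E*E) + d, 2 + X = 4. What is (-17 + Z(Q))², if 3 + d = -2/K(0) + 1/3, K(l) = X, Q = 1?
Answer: 3136/9 ≈ 348.44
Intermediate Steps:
X = 2 (X = -2 + 4 = 2)
K(l) = 2
d = -11/3 (d = -3 + (-2/2 + 1/3) = -3 + (-2*½ + 1*(⅓)) = -3 + (-1 + ⅓) = -3 - ⅔ = -11/3 ≈ -3.6667)
Z(E) = -11/3 + 2*E² (Z(E) = (E² + E*E) - 11/3 = (E² + E²) - 11/3 = 2*E² - 11/3 = -11/3 + 2*E²)
(-17 + Z(Q))² = (-17 + (-11/3 + 2*1²))² = (-17 + (-11/3 + 2*1))² = (-17 + (-11/3 + 2))² = (-17 - 5/3)² = (-56/3)² = 3136/9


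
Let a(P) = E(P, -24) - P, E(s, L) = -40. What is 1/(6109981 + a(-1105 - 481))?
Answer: 1/6111527 ≈ 1.6363e-7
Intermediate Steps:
a(P) = -40 - P
1/(6109981 + a(-1105 - 481)) = 1/(6109981 + (-40 - (-1105 - 481))) = 1/(6109981 + (-40 - 1*(-1586))) = 1/(6109981 + (-40 + 1586)) = 1/(6109981 + 1546) = 1/6111527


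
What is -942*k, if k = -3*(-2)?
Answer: -5652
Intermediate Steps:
k = 6
-942*k = -942*6 = -5652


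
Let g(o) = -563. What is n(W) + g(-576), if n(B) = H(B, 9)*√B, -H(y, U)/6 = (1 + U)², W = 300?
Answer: -563 - 6000*√3 ≈ -10955.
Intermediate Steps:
H(y, U) = -6*(1 + U)²
n(B) = -600*√B (n(B) = (-6*(1 + 9)²)*√B = (-6*10²)*√B = (-6*100)*√B = -600*√B)
n(W) + g(-576) = -6000*√3 - 563 = -563 - 6000*√3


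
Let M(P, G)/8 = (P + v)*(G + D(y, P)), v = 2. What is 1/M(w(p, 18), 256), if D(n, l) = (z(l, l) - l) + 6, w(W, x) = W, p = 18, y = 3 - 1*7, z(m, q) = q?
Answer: 1/41920 ≈ 2.3855e-5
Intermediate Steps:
y = -4 (y = 3 - 7 = -4)
D(n, l) = 6 (D(n, l) = (l - l) + 6 = 0 + 6 = 6)
M(P, G) = 8*(2 + P)*(6 + G) (M(P, G) = 8*((P + 2)*(G + 6)) = 8*((2 + P)*(6 + G)) = 8*(2 + P)*(6 + G))
1/M(w(p, 18), 256) = 1/(96 + 16*256 + 48*18 + 8*256*18) = 1/(96 + 4096 + 864 + 36864) = 1/41920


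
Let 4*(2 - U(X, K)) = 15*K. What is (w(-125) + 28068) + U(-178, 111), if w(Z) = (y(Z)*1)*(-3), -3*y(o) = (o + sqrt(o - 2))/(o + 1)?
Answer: 1714595/62 - I*sqrt(127)/124 ≈ 27655.0 - 0.090883*I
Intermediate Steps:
U(X, K) = 2 - 15*K/4
y(o) = -(o + sqrt(-2 + o))/(3*(1 + o)) (y(o) = -(o + sqrt(o - 2))/(3*(o + 1)) = -(o + sqrt(-2 + o))/(3*(1 + o)))
w(Z) = -(-Z - sqrt(-2 + Z))/(1 + Z) (w(Z) = (((-Z - sqrt(-2 + Z))/(3*(1 + Z)))*1)*(-3) = ((-Z - sqrt(-2 + Z))/(3*(1 + Z)))*(-3) = -(-Z - sqrt(-2 + Z))/(1 + Z))
(w(-125) + 28068) + U(-178, 111) = ((-125 + sqrt(-2 - 125))/(1 - 125) + 28068) + (2 - 15/4*111) = ((-125 + sqrt(-127))/(-124) + 28068) + (2 - 1665/4) = (-(-125 + I*sqrt(127))/124 + 28068) - 1657/4 = ((125/124 - I*sqrt(127)/124) + 28068) - 1657/4 = (3480557/124 - I*sqrt(127)/124) - 1657/4 = 1714595/62 - I*sqrt(127)/124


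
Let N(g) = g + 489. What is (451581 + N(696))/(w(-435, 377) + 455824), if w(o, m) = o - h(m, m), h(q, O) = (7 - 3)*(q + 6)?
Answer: 452766/453857 ≈ 0.99760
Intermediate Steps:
N(g) = 489 + g
h(q, O) = 24 + 4*q (h(q, O) = 4*(6 + q) = 24 + 4*q)
w(o, m) = -24 + o - 4*m (w(o, m) = o - (24 + 4*m) = o + (-24 - 4*m) = -24 + o - 4*m)
(451581 + N(696))/(w(-435, 377) + 455824) = (451581 + (489 + 696))/((-24 - 435 - 4*377) + 455824) = (451581 + 1185)/((-24 - 435 - 1508) + 455824) = 452766/(-1967 + 455824) = 452766/453857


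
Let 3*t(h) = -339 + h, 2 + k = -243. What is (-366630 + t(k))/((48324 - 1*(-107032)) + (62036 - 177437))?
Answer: -1100474/119865 ≈ -9.1809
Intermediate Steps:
k = -245 (k = -2 - 243 = -245)
t(h) = -113 + h/3 (t(h) = (-339 + h)/3 = -113 + h/3)
(-366630 + t(k))/((48324 - 1*(-107032)) + (62036 - 177437)) = (-366630 + (-113 + (⅓)*(-245)))/((48324 - 1*(-107032)) + (62036 - 177437)) = (-366630 + (-113 - 245/3))/((48324 + 107032) - 115401) = (-366630 - 584/3)/(155356 - 115401) = -1100474/3/39955 = -1100474/3*1/39955 = -1100474/119865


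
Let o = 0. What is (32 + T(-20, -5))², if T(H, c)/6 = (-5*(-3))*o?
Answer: 1024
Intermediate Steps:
T(H, c) = 0 (T(H, c) = 6*(-5*(-3)*0) = 6*(15*0) = 6*0 = 0)
(32 + T(-20, -5))² = (32 + 0)² = 32² = 1024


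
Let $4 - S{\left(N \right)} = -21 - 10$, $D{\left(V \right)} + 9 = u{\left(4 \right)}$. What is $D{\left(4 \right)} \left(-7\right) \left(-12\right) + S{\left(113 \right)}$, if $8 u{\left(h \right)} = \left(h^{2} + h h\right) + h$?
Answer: $-343$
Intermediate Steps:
$u{\left(h \right)} = \frac{h^{2}}{4} + \frac{h}{8}$ ($u{\left(h \right)} = \frac{\left(h^{2} + h h\right) + h}{8} = \frac{\left(h^{2} + h^{2}\right) + h}{8} = \frac{2 h^{2} + h}{8} = \frac{h + 2 h^{2}}{8} = \frac{h^{2}}{4} + \frac{h}{8}$)
$D{\left(V \right)} = - \frac{9}{2}$ ($D{\left(V \right)} = -9 + \frac{1}{8} \cdot 4 \left(1 + 2 \cdot 4\right) = -9 + \frac{1}{8} \cdot 4 \left(1 + 8\right) = -9 + \frac{1}{8} \cdot 4 \cdot 9 = -9 + \frac{9}{2} = - \frac{9}{2}$)
$S{\left(N \right)} = 35$ ($S{\left(N \right)} = 4 - \left(-21 - 10\right) = 4 - -31 = 4 + 31 = 35$)
$D{\left(4 \right)} \left(-7\right) \left(-12\right) + S{\left(113 \right)} = \left(- \frac{9}{2}\right) \left(-7\right) \left(-12\right) + 35 = \frac{63}{2} \left(-12\right) + 35 = -378 + 35 = -343$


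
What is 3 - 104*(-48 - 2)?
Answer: 5203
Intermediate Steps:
3 - 104*(-48 - 2) = 3 - 104*(-50) = 3 + 5200 = 5203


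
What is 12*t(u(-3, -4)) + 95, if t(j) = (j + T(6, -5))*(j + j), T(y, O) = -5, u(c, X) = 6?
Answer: 239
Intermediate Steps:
t(j) = 2*j*(-5 + j) (t(j) = (j - 5)*(j + j) = (-5 + j)*(2*j) = 2*j*(-5 + j))
12*t(u(-3, -4)) + 95 = 12*(2*6*(-5 + 6)) + 95 = 12*(2*6*1) + 95 = 12*12 + 95 = 144 + 95 = 239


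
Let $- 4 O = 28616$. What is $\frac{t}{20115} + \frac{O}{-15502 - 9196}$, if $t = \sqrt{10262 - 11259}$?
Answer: $\frac{3577}{12349} + \frac{i \sqrt{997}}{20115} \approx 0.28966 + 0.0015697 i$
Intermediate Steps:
$O = -7154$ ($O = \left(- \frac{1}{4}\right) 28616 = -7154$)
$t = i \sqrt{997}$ ($t = \sqrt{-997} = i \sqrt{997} \approx 31.575 i$)
$\frac{t}{20115} + \frac{O}{-15502 - 9196} = \frac{i \sqrt{997}}{20115} - \frac{7154}{-15502 - 9196} = i \sqrt{997} \cdot \frac{1}{20115} - \frac{7154}{-15502 - 9196} = \frac{i \sqrt{997}}{20115} - \frac{7154}{-24698} = \frac{i \sqrt{997}}{20115} - - \frac{3577}{12349} = \frac{i \sqrt{997}}{20115} + \frac{3577}{12349} = \frac{3577}{12349} + \frac{i \sqrt{997}}{20115}$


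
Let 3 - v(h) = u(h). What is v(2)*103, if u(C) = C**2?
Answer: -103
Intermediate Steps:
v(h) = 3 - h**2
v(2)*103 = (3 - 1*2**2)*103 = (3 - 1*4)*103 = (3 - 4)*103 = -1*103 = -103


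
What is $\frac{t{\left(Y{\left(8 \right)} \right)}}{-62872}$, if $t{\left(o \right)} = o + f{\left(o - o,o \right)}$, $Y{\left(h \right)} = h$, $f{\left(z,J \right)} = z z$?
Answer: $- \frac{1}{7859} \approx -0.00012724$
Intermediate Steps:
$f{\left(z,J \right)} = z^{2}$
$t{\left(o \right)} = o$ ($t{\left(o \right)} = o + \left(o - o\right)^{2} = o + 0^{2} = o + 0 = o$)
$\frac{t{\left(Y{\left(8 \right)} \right)}}{-62872} = \frac{8}{-62872} = 8 \left(- \frac{1}{62872}\right) = - \frac{1}{7859}$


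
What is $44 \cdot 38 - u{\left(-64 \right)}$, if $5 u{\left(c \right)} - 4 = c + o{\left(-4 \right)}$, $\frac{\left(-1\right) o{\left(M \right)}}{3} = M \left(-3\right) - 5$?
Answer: $\frac{8441}{5} \approx 1688.2$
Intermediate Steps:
$o{\left(M \right)} = 15 + 9 M$ ($o{\left(M \right)} = - 3 \left(M \left(-3\right) - 5\right) = - 3 \left(- 3 M - 5\right) = - 3 \left(-5 - 3 M\right) = 15 + 9 M$)
$u{\left(c \right)} = - \frac{17}{5} + \frac{c}{5}$ ($u{\left(c \right)} = \frac{4}{5} + \frac{c + \left(15 + 9 \left(-4\right)\right)}{5} = \frac{4}{5} + \frac{c + \left(15 - 36\right)}{5} = \frac{4}{5} + \frac{c - 21}{5} = \frac{4}{5} + \frac{-21 + c}{5} = \frac{4}{5} + \left(- \frac{21}{5} + \frac{c}{5}\right) = - \frac{17}{5} + \frac{c}{5}$)
$44 \cdot 38 - u{\left(-64 \right)} = 44 \cdot 38 - \left(- \frac{17}{5} + \frac{1}{5} \left(-64\right)\right) = 1672 - \left(- \frac{17}{5} - \frac{64}{5}\right) = 1672 - - \frac{81}{5} = 1672 + \frac{81}{5} = \frac{8441}{5}$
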